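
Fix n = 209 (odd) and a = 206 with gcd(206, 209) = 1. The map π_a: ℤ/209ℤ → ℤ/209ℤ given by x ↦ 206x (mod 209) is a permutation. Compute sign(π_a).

Start at x=172: 172 → 111 → 85 → 163 → 138 → 4 → 197 → … (one orbit).
Cycle lengths of π_206 on ℤ/209ℤ: [90, 90, 10, 9, 9, 1]; 6 cycles in total.
n − c = 209 − 6 = 203; sign = (−1)^203 = -1.
(206|209)_J = -1 (Zolotarev's lemma cross-check).

-1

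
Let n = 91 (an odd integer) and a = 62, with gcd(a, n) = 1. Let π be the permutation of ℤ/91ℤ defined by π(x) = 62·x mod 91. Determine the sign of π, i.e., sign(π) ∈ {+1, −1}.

-1

Trace 62: π^k(62) = [62, 22, 90, 29, 69, 1] for k=0..5.
The orbit structure of x ↦ 62x mod 91: 18 orbits of sizes [6, 6, 6, 6, 6, 6, 6, 6, 6, 6, 6, 6, 6, 6, 2, 2, 2, 1].
18 cycles on 91: each ℓ→(−1)^(ℓ−1), product (−1)^73 = -1.
(62|91)_J = -1 (Zolotarev's lemma cross-check).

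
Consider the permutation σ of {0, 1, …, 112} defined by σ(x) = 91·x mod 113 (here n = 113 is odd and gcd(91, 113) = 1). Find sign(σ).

+1

Start at x=98: 98 → 104 → 85 → 51 → 8 → 50 → 30 → … (one orbit).
3 cycles of lengths [56, 56, 1].
113 − 3 = 110 transpositions; sign(π) = (−1)^110 = +1.
Via Zolotarev, sign(π_{91}) = (91|113) = +1.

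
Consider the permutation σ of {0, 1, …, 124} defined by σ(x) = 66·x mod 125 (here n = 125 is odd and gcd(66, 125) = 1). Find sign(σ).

+1

Trace 51: π^k(51) = [51, 116, 31, 46, 36, 1, 66] for k=0..6.
13 cycles of lengths [25, 25, 25, 25, 5, 5, 5, 5, 1, 1, 1, 1, 1].
13 cycles on 125: each ℓ→(−1)^(ℓ−1), product (−1)^112 = +1.
Check: (66/125) = +1 by Zolotarev.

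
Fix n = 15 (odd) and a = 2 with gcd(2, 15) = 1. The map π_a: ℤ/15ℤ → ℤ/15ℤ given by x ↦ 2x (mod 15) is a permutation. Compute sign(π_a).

+1

Trace 8: π^k(8) = [8, 1, 2, 4] for k=0..3.
π_2 has 5 disjoint cycles with lengths [4, 4, 4, 2, 1] on {0,…,14}.
sign(π) = (−1)^{n − #cycles} = (−1)^{15−5} = (−1)^10 = +1.
The Jacobi symbol (2|15) = +1 (Zolotarev) agrees.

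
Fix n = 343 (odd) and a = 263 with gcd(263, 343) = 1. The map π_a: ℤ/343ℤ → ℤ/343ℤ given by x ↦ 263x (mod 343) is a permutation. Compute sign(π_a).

Trace 50: π^k(50) = [50, 116, 324, 148, 165, 177, 246] for k=0..6.
Cycle type of π: 21×14 + 3×16 + 1; total 31 cycles.
343 − 31 = 312 transpositions; sign(π) = (−1)^312 = +1.
Check: (263/343) = +1 by Zolotarev.

+1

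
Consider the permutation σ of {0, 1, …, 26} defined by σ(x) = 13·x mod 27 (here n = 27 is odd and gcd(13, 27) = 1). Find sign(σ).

+1

Orbit of 16 under x↦13x: [16, 19, 4, 25, 1, 13, 7]… (length divides ord_27(13)).
Decompose π into cycles: lengths [9, 9, 3, 3, 1, 1, 1] (7 cycles, including the fixed point 0).
7 cycles on 27: each ℓ→(−1)^(ℓ−1), product (−1)^20 = +1.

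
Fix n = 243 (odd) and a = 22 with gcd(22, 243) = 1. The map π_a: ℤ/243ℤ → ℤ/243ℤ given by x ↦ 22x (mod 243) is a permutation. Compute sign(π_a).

+1

Trace 91: π^k(91) = [91, 58, 61, 127, 121, 232, 1] for k=0..6.
The orbit structure of x ↦ 22x mod 243: 11 orbits of sizes [81, 81, 27, 27, 9, 9, 3, 3, 1, 1, 1].
Σ(ℓ_i−1) = 243−11 = 232; sign = (−1)^232 = +1.
(22|243)_J = +1 (Zolotarev's lemma cross-check).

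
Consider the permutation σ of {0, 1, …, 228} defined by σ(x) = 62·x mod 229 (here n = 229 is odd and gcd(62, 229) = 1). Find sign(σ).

+1

Orbit of 49 under x↦62x: [49, 61, 118, 217, 172, 130, 45]… (length divides ord_229(62)).
π_62 has 3 disjoint cycles with lengths [114, 114, 1] on {0,…,228}.
n − c = 229 − 3 = 226; sign = (−1)^226 = +1.
Zolotarev: (62|229) = +1, matching the cycle-count sign.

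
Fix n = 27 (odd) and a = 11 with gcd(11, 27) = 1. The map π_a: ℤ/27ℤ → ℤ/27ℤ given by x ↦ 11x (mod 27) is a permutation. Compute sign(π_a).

-1

Start at x=17: 17 → 25 → 5 → 1 → 11 → 13 → 8 → … (one orbit).
Cycle type of π: 18 + 6 + 2 + 1; total 4 cycles.
n − c = 27 − 4 = 23; sign = (−1)^23 = -1.
Zolotarev: (11|27) = -1, matching the cycle-count sign.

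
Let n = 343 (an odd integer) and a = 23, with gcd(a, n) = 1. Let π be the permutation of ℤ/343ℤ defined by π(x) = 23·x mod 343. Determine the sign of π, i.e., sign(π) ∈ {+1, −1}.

Start at x=163: 163 → 319 → 134 → 338 → 228 → 99 → 219 → … (one orbit).
The orbit structure of x ↦ 23x mod 343: 7 orbits of sizes [147, 147, 21, 21, 3, 3, 1].
Σ(ℓ_i−1) = 343−7 = 336; sign = (−1)^336 = +1.

+1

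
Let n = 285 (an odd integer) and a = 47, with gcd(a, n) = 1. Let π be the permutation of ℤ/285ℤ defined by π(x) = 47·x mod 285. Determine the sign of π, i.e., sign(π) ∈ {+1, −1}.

+1

Orbit of 61 under x↦47x: [61, 17, 229, 218, 271, 197, 139]… (length divides ord_285(47)).
Cycle lengths of π_47 on ℤ/285ℤ: [36, 36, 36, 36, 36, 36, 18, 18, 9, 9, 4, 4, 4, 2, 1]; 15 cycles in total.
285 − 15 = 270 transpositions; sign(π) = (−1)^270 = +1.
Check: (47/285) = +1 by Zolotarev.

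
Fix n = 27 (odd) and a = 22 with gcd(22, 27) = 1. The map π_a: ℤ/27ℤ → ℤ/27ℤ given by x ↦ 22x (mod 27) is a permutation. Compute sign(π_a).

+1

Start at x=13: 13 → 16 → 1 → 22 → 25 → 10 → 4 → … (one orbit).
Cycle type of π: 9×2 + 3×2 + 1×3; total 7 cycles.
27 − 7 = 20 transpositions; sign(π) = (−1)^20 = +1.
Check: (22/27) = +1 by Zolotarev.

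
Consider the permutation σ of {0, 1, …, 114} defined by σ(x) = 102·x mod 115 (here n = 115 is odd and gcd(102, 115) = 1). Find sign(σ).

Trace 37: π^k(37) = [37, 94, 43, 16, 22, 59, 38] for k=0..6.
Cycle type of π: 44×2 + 22 + 4 + 1; total 5 cycles.
Σ(ℓ_i−1) = 115−5 = 110; sign = (−1)^110 = +1.
Zolotarev: (102|115) = +1, matching the cycle-count sign.

+1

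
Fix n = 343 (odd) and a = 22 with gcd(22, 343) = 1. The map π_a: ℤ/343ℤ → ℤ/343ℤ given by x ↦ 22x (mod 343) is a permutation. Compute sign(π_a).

Start at x=155: 155 → 323 → 246 → 267 → 43 → 260 → 232 → … (one orbit).
19 cycles of lengths [49, 49, 49, 49, 49, 49, 7, 7, 7, 7, 7, 7, 1, 1, 1, 1, 1, 1, 1].
sign(π) = (−1)^{n − #cycles} = (−1)^{343−19} = (−1)^324 = +1.

+1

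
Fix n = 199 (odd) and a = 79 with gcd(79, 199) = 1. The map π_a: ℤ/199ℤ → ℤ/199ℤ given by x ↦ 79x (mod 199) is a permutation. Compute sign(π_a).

Start at x=72: 72 → 116 → 10 → 193 → 123 → 165 → 100 → … (one orbit).
The orbit structure of x ↦ 79x mod 199: 3 orbits of sizes [99, 99, 1].
With 3 cycles on 199 points, sign = (−1)^{199−3} = +1.
The Jacobi symbol (79|199) = +1 (Zolotarev) agrees.

+1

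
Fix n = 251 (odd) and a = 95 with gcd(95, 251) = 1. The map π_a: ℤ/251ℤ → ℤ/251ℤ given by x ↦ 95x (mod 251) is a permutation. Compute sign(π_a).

Trace 100: π^k(100) = [100, 213, 155, 167, 52, 171, 181] for k=0..6.
2 cycles of lengths [250, 1].
With 2 cycles on 251 points, sign = (−1)^{251−2} = -1.
Zolotarev: (95|251) = -1, matching the cycle-count sign.

-1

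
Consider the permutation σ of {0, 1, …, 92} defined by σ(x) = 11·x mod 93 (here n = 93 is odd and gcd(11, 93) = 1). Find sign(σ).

Start at x=16: 16 → 83 → 76 → 92 → 82 → 65 → 64 → … (one orbit).
π_11 has 5 disjoint cycles with lengths [30, 30, 30, 2, 1] on {0,…,92}.
5 cycles on 93: each ℓ→(−1)^(ℓ−1), product (−1)^88 = +1.

+1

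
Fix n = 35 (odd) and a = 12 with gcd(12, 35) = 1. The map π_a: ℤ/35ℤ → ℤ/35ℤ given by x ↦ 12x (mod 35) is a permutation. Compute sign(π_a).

Start at x=11: 11 → 27 → 9 → 3 → 1 → 12 → 4 → … (one orbit).
Decompose π into cycles: lengths [12, 12, 6, 4, 1] (5 cycles, including the fixed point 0).
35 − 5 = 30 transpositions; sign(π) = (−1)^30 = +1.

+1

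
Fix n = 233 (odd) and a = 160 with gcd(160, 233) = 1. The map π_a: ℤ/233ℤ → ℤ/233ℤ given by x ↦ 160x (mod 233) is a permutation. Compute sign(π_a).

-1

Orbit of 153 under x↦160x: [153, 15, 70, 16, 230, 219, 90]… (length divides ord_233(160)).
π_160 has 2 disjoint cycles with lengths [232, 1] on {0,…,232}.
233 − 2 = 231 transpositions; sign(π) = (−1)^231 = -1.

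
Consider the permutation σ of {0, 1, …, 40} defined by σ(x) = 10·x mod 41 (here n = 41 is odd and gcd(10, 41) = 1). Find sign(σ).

+1

Trace 16: π^k(16) = [16, 37, 1, 10, 18] for k=0..4.
9 cycles of lengths [5, 5, 5, 5, 5, 5, 5, 5, 1].
9 cycles on 41: each ℓ→(−1)^(ℓ−1), product (−1)^32 = +1.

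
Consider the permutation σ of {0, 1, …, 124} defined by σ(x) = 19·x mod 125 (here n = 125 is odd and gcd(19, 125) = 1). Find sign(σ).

+1

Orbit of 99 under x↦19x: [99, 6, 114, 41, 29, 51, 94]… (length divides ord_125(19)).
The orbit structure of x ↦ 19x mod 125: 7 orbits of sizes [50, 50, 10, 10, 2, 2, 1].
With 7 cycles on 125 points, sign = (−1)^{125−7} = +1.
(19|125)_J = +1 (Zolotarev's lemma cross-check).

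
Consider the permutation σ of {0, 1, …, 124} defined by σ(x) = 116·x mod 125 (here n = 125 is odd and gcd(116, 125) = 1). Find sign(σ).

Start at x=81: 81 → 21 → 61 → 76 → 66 → 31 → 96 → … (one orbit).
Decompose π into cycles: lengths [25, 25, 25, 25, 5, 5, 5, 5, 1, 1, 1, 1, 1] (13 cycles, including the fixed point 0).
13 cycles on 125: each ℓ→(−1)^(ℓ−1), product (−1)^112 = +1.
The Jacobi symbol (116|125) = +1 (Zolotarev) agrees.

+1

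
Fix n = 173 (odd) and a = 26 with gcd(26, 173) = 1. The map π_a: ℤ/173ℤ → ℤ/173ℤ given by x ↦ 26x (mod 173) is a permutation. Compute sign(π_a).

Orbit of 98 under x↦26x: [98, 126, 162, 60, 3, 78, 125]… (length divides ord_173(26)).
Cycle lengths of π_26 on ℤ/173ℤ: [172, 1]; 2 cycles in total.
n − c = 173 − 2 = 171; sign = (−1)^171 = -1.

-1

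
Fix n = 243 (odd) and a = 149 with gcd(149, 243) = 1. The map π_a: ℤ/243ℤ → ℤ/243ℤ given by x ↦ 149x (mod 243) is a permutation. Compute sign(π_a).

Orbit of 235 under x↦149x: [235, 23, 25, 80, 13, 236, 172]… (length divides ord_243(149)).
6 cycles of lengths [162, 54, 18, 6, 2, 1].
sign(π) = (−1)^{n − #cycles} = (−1)^{243−6} = (−1)^237 = -1.
Zolotarev: (149|243) = -1, matching the cycle-count sign.

-1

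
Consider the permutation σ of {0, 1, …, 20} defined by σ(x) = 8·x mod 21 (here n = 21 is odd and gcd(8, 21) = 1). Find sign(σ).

Start at x=8: 8 → 1 → 8 (one orbit).
The orbit structure of x ↦ 8x mod 21: 14 orbits of sizes [2, 2, 2, 2, 2, 2, 2, 1, 1, 1, 1, 1, 1, 1].
Σ(ℓ_i−1) = 21−14 = 7; sign = (−1)^7 = -1.
Zolotarev: (8|21) = -1, matching the cycle-count sign.

-1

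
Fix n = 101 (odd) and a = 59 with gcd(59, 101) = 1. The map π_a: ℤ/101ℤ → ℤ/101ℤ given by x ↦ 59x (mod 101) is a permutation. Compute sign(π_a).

Start at x=15: 15 → 77 → 99 → 84 → 7 → 9 → 26 → … (one orbit).
The orbit structure of x ↦ 59x mod 101: 2 orbits of sizes [100, 1].
With 2 cycles on 101 points, sign = (−1)^{101−2} = -1.
The Jacobi symbol (59|101) = -1 (Zolotarev) agrees.

-1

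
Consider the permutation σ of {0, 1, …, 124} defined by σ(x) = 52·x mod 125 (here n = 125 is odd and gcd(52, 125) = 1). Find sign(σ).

-1

Orbit of 117 under x↦52x: [117, 84, 118, 11, 72, 119, 63]… (length divides ord_125(52)).
4 cycles of lengths [100, 20, 4, 1].
sign(π) = (−1)^{n − #cycles} = (−1)^{125−4} = (−1)^121 = -1.
Check: (52/125) = -1 by Zolotarev.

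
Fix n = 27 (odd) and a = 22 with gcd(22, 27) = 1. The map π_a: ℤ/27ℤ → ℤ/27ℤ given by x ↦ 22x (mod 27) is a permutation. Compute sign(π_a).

+1

Orbit of 16 under x↦22x: [16, 1, 22, 25, 10, 4, 7]… (length divides ord_27(22)).
7 cycles of lengths [9, 9, 3, 3, 1, 1, 1].
sign(π) = (−1)^{n − #cycles} = (−1)^{27−7} = (−1)^20 = +1.
Check: (22/27) = +1 by Zolotarev.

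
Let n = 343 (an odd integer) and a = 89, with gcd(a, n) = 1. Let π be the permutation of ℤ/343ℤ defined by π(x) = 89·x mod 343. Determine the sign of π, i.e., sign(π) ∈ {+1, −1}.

Orbit of 197 under x↦89x: [197, 40, 130, 251, 44, 143, 36]… (length divides ord_343(89)).
Cycle type of π: 294 + 42 + 6 + 1; total 4 cycles.
sign(π) = (−1)^{n − #cycles} = (−1)^{343−4} = (−1)^339 = -1.

-1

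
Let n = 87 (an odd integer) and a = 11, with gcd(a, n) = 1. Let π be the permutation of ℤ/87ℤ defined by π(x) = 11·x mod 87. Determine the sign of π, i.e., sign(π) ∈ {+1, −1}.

+1

Start at x=77: 77 → 64 → 8 → 1 → 11 → 34 → 26 → … (one orbit).
Cycle lengths of π_11 on ℤ/87ℤ: [28, 28, 28, 2, 1]; 5 cycles in total.
87 − 5 = 82 transpositions; sign(π) = (−1)^82 = +1.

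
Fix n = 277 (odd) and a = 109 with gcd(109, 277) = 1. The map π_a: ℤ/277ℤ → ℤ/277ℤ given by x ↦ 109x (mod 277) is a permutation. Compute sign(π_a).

Trace 276: π^k(276) = [276, 168, 30, 223, 208, 235, 131] for k=0..6.
Decompose π into cycles: lengths [92, 92, 92, 1] (4 cycles, including the fixed point 0).
n − c = 277 − 4 = 273; sign = (−1)^273 = -1.
Via Zolotarev, sign(π_{109}) = (109|277) = -1.

-1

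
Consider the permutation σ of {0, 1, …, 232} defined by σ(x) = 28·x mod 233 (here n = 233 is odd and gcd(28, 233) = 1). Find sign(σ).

+1

Start at x=49: 49 → 207 → 204 → 120 → 98 → 181 → 175 → … (one orbit).
Decompose π into cycles: lengths [116, 116, 1] (3 cycles, including the fixed point 0).
233 − 3 = 230 transpositions; sign(π) = (−1)^230 = +1.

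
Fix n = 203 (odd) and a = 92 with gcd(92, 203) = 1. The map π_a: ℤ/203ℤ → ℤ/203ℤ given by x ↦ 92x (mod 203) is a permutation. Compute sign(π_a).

Trace 64: π^k(64) = [64, 1, 92, 141, 183, 190, 22] for k=0..6.
Cycle lengths of π_92 on ℤ/203ℤ: [14, 14, 14, 14, 14, 14, 14, 14, 14, 14, 14, 14, 14, 14, 1, 1, 1, 1, 1, 1, 1]; 21 cycles in total.
21 cycles on 203: each ℓ→(−1)^(ℓ−1), product (−1)^182 = +1.

+1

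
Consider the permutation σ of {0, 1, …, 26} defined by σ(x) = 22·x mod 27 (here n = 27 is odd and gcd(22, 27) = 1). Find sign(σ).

+1

Start at x=13: 13 → 16 → 1 → 22 → 25 → 10 → 4 → … (one orbit).
Cycle lengths of π_22 on ℤ/27ℤ: [9, 9, 3, 3, 1, 1, 1]; 7 cycles in total.
With 7 cycles on 27 points, sign = (−1)^{27−7} = +1.
Zolotarev: (22|27) = +1, matching the cycle-count sign.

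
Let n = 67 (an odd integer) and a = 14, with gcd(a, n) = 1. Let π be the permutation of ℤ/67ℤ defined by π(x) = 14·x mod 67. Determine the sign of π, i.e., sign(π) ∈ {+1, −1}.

+1

Trace 14: π^k(14) = [14, 62, 64, 25, 15, 9, 59] for k=0..6.
The orbit structure of x ↦ 14x mod 67: 7 orbits of sizes [11, 11, 11, 11, 11, 11, 1].
Σ(ℓ_i−1) = 67−7 = 60; sign = (−1)^60 = +1.
(14|67)_J = +1 (Zolotarev's lemma cross-check).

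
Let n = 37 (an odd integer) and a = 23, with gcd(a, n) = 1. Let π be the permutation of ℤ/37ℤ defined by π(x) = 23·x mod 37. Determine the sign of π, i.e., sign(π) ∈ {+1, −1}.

-1

Start at x=11: 11 → 31 → 10 → 8 → 36 → 14 → 26 → … (one orbit).
Cycle lengths of π_23 on ℤ/37ℤ: [12, 12, 12, 1]; 4 cycles in total.
n − c = 37 − 4 = 33; sign = (−1)^33 = -1.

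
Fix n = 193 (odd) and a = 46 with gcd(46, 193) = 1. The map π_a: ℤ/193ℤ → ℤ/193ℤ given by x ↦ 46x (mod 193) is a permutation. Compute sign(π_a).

Orbit of 166 under x↦46x: [166, 109, 189, 9, 28, 130, 190]… (length divides ord_193(46)).
Cycle type of π: 48×4 + 1; total 5 cycles.
sign(π) = (−1)^{n − #cycles} = (−1)^{193−5} = (−1)^188 = +1.
Zolotarev: (46|193) = +1, matching the cycle-count sign.

+1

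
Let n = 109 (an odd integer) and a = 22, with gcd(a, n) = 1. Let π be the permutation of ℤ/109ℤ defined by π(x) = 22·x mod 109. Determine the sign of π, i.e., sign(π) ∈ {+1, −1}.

Start at x=5: 5 → 1 → 22 → 48 → 75 → 15 → 3 → … (one orbit).
Cycle lengths of π_22 on ℤ/109ℤ: [27, 27, 27, 27, 1]; 5 cycles in total.
sign(π) = (−1)^{n − #cycles} = (−1)^{109−5} = (−1)^104 = +1.

+1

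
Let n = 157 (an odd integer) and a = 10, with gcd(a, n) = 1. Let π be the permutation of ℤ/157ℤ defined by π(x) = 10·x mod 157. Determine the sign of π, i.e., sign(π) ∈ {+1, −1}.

+1

Trace 126: π^k(126) = [126, 4, 40, 86, 75, 122, 121] for k=0..6.
Cycle type of π: 78×2 + 1; total 3 cycles.
157 − 3 = 154 transpositions; sign(π) = (−1)^154 = +1.
The Jacobi symbol (10|157) = +1 (Zolotarev) agrees.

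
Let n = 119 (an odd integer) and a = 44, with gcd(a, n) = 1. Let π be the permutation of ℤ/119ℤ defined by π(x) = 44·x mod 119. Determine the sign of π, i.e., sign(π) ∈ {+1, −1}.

-1

Trace 72: π^k(72) = [72, 74, 43, 107, 67, 92, 2] for k=0..6.
The orbit structure of x ↦ 44x mod 119: 6 orbits of sizes [48, 48, 16, 3, 3, 1].
Σ(ℓ_i−1) = 119−6 = 113; sign = (−1)^113 = -1.
The Jacobi symbol (44|119) = -1 (Zolotarev) agrees.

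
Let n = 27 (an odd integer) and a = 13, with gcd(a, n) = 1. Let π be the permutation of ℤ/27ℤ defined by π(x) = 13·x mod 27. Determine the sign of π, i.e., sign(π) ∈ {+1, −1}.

+1

Start at x=25: 25 → 1 → 13 → 7 → 10 → 22 → 16 → … (one orbit).
Decompose π into cycles: lengths [9, 9, 3, 3, 1, 1, 1] (7 cycles, including the fixed point 0).
7 cycles on 27: each ℓ→(−1)^(ℓ−1), product (−1)^20 = +1.
The Jacobi symbol (13|27) = +1 (Zolotarev) agrees.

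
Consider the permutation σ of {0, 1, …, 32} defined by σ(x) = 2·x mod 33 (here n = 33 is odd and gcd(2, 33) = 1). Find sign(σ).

Orbit of 31 under x↦2x: [31, 29, 25, 17, 1, 2, 4]… (length divides ord_33(2)).
Decompose π into cycles: lengths [10, 10, 10, 2, 1] (5 cycles, including the fixed point 0).
n − c = 33 − 5 = 28; sign = (−1)^28 = +1.

+1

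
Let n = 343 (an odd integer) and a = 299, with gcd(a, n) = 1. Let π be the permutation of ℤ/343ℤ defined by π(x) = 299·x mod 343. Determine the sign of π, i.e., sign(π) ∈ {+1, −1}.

-1

Start at x=232: 232 → 82 → 165 → 286 → 107 → 94 → 323 → … (one orbit).
The orbit structure of x ↦ 299x mod 343: 4 orbits of sizes [294, 42, 6, 1].
343 − 4 = 339 transpositions; sign(π) = (−1)^339 = -1.
Zolotarev: (299|343) = -1, matching the cycle-count sign.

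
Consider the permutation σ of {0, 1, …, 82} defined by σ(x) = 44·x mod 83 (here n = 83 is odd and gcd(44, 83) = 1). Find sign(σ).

Trace 28: π^k(28) = [28, 70, 9, 64, 77, 68, 4] for k=0..6.
Cycle lengths of π_44 on ℤ/83ℤ: [41, 41, 1]; 3 cycles in total.
83 − 3 = 80 transpositions; sign(π) = (−1)^80 = +1.
The Jacobi symbol (44|83) = +1 (Zolotarev) agrees.

+1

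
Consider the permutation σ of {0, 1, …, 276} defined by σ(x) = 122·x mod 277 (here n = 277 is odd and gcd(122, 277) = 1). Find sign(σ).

Orbit of 19 under x↦122x: [19, 102, 256, 208, 169, 120, 236]… (length divides ord_277(122)).
Cycle lengths of π_122 on ℤ/277ℤ: [46, 46, 46, 46, 46, 46, 1]; 7 cycles in total.
n − c = 277 − 7 = 270; sign = (−1)^270 = +1.
Via Zolotarev, sign(π_{122}) = (122|277) = +1.

+1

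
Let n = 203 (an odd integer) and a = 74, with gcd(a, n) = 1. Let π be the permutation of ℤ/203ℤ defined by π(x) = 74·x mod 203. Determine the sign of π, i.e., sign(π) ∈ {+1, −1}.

Trace 25: π^k(25) = [25, 23, 78, 88, 16, 169, 123] for k=0..6.
Cycle lengths of π_74 on ℤ/203ℤ: [21, 21, 21, 21, 21, 21, 21, 21, 7, 7, 7, 7, 3, 3, 1]; 15 cycles in total.
sign(π) = (−1)^{n − #cycles} = (−1)^{203−15} = (−1)^188 = +1.
Check: (74/203) = +1 by Zolotarev.

+1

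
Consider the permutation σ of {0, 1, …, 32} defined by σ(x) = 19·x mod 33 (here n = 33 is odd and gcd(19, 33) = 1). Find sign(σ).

Trace 25: π^k(25) = [25, 13, 16, 7, 1, 19, 31] for k=0..6.
Cycle lengths of π_19 on ℤ/33ℤ: [10, 10, 10, 1, 1, 1]; 6 cycles in total.
33 − 6 = 27 transpositions; sign(π) = (−1)^27 = -1.
Check: (19/33) = -1 by Zolotarev.

-1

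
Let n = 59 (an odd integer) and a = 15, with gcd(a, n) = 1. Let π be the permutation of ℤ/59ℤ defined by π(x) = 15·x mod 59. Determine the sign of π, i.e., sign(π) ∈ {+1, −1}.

Trace 57: π^k(57) = [57, 29, 22, 35, 53, 28, 7] for k=0..6.
Cycle type of π: 29×2 + 1; total 3 cycles.
sign(π) = (−1)^{n − #cycles} = (−1)^{59−3} = (−1)^56 = +1.

+1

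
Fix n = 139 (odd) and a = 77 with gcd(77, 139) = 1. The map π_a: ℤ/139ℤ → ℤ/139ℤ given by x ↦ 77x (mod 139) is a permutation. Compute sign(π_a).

+1

Trace 106: π^k(106) = [106, 100, 55, 65, 1, 77, 91] for k=0..6.
Cycle lengths of π_77 on ℤ/139ℤ: [23, 23, 23, 23, 23, 23, 1]; 7 cycles in total.
7 cycles on 139: each ℓ→(−1)^(ℓ−1), product (−1)^132 = +1.
Check: (77/139) = +1 by Zolotarev.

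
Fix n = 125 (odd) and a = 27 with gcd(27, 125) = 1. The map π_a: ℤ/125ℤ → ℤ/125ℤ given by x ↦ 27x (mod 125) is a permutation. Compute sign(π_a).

-1

Trace 44: π^k(44) = [44, 63, 76, 52, 29, 33, 16] for k=0..6.
Cycle lengths of π_27 on ℤ/125ℤ: [100, 20, 4, 1]; 4 cycles in total.
125 − 4 = 121 transpositions; sign(π) = (−1)^121 = -1.
Check: (27/125) = -1 by Zolotarev.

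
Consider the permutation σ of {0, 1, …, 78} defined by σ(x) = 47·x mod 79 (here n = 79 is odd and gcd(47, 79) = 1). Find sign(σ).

-1

Start at x=15: 15 → 73 → 34 → 18 → 56 → 25 → 69 → … (one orbit).
π_47 has 2 disjoint cycles with lengths [78, 1] on {0,…,78}.
n − c = 79 − 2 = 77; sign = (−1)^77 = -1.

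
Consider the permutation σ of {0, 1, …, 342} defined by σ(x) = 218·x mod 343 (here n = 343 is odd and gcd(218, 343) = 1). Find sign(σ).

Trace 197: π^k(197) = [197, 71, 43, 113, 281, 204, 225] for k=0..6.
π_218 has 19 disjoint cycles with lengths [49, 49, 49, 49, 49, 49, 7, 7, 7, 7, 7, 7, 1, 1, 1, 1, 1, 1, 1] on {0,…,342}.
sign(π) = (−1)^{n − #cycles} = (−1)^{343−19} = (−1)^324 = +1.

+1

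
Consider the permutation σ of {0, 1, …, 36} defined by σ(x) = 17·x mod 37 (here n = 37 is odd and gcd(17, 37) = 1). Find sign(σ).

Start at x=7: 7 → 8 → 25 → 18 → 10 → 22 → 4 → … (one orbit).
Cycle type of π: 36 + 1; total 2 cycles.
37 − 2 = 35 transpositions; sign(π) = (−1)^35 = -1.
Check: (17/37) = -1 by Zolotarev.

-1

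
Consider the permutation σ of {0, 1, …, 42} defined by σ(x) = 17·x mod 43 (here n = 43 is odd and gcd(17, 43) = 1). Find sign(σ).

+1

Orbit of 14 under x↦17x: [14, 23, 4, 25, 38, 1, 17]… (length divides ord_43(17)).
3 cycles of lengths [21, 21, 1].
Σ(ℓ_i−1) = 43−3 = 40; sign = (−1)^40 = +1.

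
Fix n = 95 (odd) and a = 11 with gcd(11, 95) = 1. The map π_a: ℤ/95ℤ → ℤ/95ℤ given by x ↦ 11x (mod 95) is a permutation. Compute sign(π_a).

+1

Orbit of 26 under x↦11x: [26, 1, 11]… (length divides ord_95(11)).
The orbit structure of x ↦ 11x mod 95: 35 orbits of sizes [3, 3, 3, 3, 3, 3, 3, 3, 3, 3, 3, 3, 3, 3, 3, 3, 3, 3, 3, 3, 3, 3, 3, 3, 3, 3, 3, 3, 3, 3, 1, 1, 1, 1, 1].
sign(π) = (−1)^{n − #cycles} = (−1)^{95−35} = (−1)^60 = +1.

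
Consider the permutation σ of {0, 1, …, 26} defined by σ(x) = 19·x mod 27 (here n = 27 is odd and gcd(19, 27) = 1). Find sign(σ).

Orbit of 1 under x↦19x: [1, 19, 10]… (length divides ord_27(19)).
15 cycles of lengths [3, 3, 3, 3, 3, 3, 1, 1, 1, 1, 1, 1, 1, 1, 1].
Σ(ℓ_i−1) = 27−15 = 12; sign = (−1)^12 = +1.
(19|27)_J = +1 (Zolotarev's lemma cross-check).

+1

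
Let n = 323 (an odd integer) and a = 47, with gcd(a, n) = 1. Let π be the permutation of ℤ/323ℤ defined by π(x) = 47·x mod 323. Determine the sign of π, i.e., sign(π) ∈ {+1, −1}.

+1

Trace 239: π^k(239) = [239, 251, 169, 191, 256, 81, 254] for k=0..6.
15 cycles of lengths [36, 36, 36, 36, 36, 36, 36, 36, 9, 9, 4, 4, 4, 4, 1].
15 cycles on 323: each ℓ→(−1)^(ℓ−1), product (−1)^308 = +1.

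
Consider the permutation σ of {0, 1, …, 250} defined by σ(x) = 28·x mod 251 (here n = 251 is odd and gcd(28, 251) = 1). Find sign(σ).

Trace 179: π^k(179) = [179, 243, 27, 3, 84, 93, 94] for k=0..6.
3 cycles of lengths [125, 125, 1].
251 − 3 = 248 transpositions; sign(π) = (−1)^248 = +1.
Via Zolotarev, sign(π_{28}) = (28|251) = +1.

+1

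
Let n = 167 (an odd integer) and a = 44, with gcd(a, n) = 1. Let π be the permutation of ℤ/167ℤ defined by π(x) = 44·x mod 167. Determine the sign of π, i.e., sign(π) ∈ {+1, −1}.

+1

Start at x=11: 11 → 150 → 87 → 154 → 96 → 49 → 152 → … (one orbit).
Cycle lengths of π_44 on ℤ/167ℤ: [83, 83, 1]; 3 cycles in total.
sign(π) = (−1)^{n − #cycles} = (−1)^{167−3} = (−1)^164 = +1.
(44|167)_J = +1 (Zolotarev's lemma cross-check).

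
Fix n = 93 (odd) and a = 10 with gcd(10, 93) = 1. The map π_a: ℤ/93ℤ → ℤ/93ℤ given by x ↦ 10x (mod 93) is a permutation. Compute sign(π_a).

Orbit of 19 under x↦10x: [19, 4, 40, 28, 1, 10, 7]… (length divides ord_93(10)).
The orbit structure of x ↦ 10x mod 93: 9 orbits of sizes [15, 15, 15, 15, 15, 15, 1, 1, 1].
Σ(ℓ_i−1) = 93−9 = 84; sign = (−1)^84 = +1.
The Jacobi symbol (10|93) = +1 (Zolotarev) agrees.

+1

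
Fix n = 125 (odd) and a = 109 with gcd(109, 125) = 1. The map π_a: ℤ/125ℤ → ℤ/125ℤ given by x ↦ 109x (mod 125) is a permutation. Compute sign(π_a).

Orbit of 19 under x↦109x: [19, 71, 114, 51, 59, 56, 104]… (length divides ord_125(109)).
Decompose π into cycles: lengths [50, 50, 10, 10, 2, 2, 1] (7 cycles, including the fixed point 0).
7 cycles on 125: each ℓ→(−1)^(ℓ−1), product (−1)^118 = +1.
The Jacobi symbol (109|125) = +1 (Zolotarev) agrees.

+1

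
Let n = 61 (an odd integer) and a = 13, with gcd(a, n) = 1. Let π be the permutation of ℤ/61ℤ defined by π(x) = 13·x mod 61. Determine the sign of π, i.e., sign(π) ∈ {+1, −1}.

+1

Trace 13: π^k(13) = [13, 47, 1] for k=0..2.
The orbit structure of x ↦ 13x mod 61: 21 orbits of sizes [3, 3, 3, 3, 3, 3, 3, 3, 3, 3, 3, 3, 3, 3, 3, 3, 3, 3, 3, 3, 1].
n − c = 61 − 21 = 40; sign = (−1)^40 = +1.
Zolotarev: (13|61) = +1, matching the cycle-count sign.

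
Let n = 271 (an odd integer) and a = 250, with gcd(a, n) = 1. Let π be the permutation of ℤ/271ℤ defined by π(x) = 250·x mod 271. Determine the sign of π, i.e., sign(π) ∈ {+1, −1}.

+1

Start at x=103: 103 → 5 → 166 → 37 → 36 → 57 → 158 → … (one orbit).
Cycle lengths of π_250 on ℤ/271ℤ: [135, 135, 1]; 3 cycles in total.
271 − 3 = 268 transpositions; sign(π) = (−1)^268 = +1.
Via Zolotarev, sign(π_{250}) = (250|271) = +1.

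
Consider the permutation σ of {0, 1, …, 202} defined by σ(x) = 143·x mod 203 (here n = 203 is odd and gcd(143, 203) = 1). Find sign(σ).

Orbit of 75 under x↦143x: [75, 169, 10, 9, 69, 123, 131]… (length divides ord_203(143)).
5 cycles of lengths [84, 84, 28, 6, 1].
sign(π) = (−1)^{n − #cycles} = (−1)^{203−5} = (−1)^198 = +1.

+1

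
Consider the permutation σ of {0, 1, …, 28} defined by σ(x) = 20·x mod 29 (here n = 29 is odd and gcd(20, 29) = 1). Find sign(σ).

Orbit of 25 under x↦20x: [25, 7, 24, 16, 1, 20, 23]… (length divides ord_29(20)).
Decompose π into cycles: lengths [7, 7, 7, 7, 1] (5 cycles, including the fixed point 0).
With 5 cycles on 29 points, sign = (−1)^{29−5} = +1.
(20|29)_J = +1 (Zolotarev's lemma cross-check).

+1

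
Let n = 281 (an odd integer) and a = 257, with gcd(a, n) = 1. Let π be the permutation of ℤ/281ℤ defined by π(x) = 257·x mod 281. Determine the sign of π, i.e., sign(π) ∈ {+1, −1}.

-1

Start at x=31: 31 → 99 → 153 → 262 → 175 → 15 → 202 → … (one orbit).
Decompose π into cycles: lengths [280, 1] (2 cycles, including the fixed point 0).
281 − 2 = 279 transpositions; sign(π) = (−1)^279 = -1.
Check: (257/281) = -1 by Zolotarev.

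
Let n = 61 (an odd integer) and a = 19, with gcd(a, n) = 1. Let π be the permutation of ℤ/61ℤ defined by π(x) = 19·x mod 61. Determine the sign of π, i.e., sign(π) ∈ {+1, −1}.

+1

Orbit of 60 under x↦19x: [60, 42, 5, 34, 36, 13, 3]… (length divides ord_61(19)).
3 cycles of lengths [30, 30, 1].
3 cycles on 61: each ℓ→(−1)^(ℓ−1), product (−1)^58 = +1.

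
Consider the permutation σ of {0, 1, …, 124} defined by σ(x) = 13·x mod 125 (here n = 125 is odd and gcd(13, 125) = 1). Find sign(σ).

-1

Orbit of 103 under x↦13x: [103, 89, 32, 41, 33, 54, 77]… (length divides ord_125(13)).
Cycle lengths of π_13 on ℤ/125ℤ: [100, 20, 4, 1]; 4 cycles in total.
Σ(ℓ_i−1) = 125−4 = 121; sign = (−1)^121 = -1.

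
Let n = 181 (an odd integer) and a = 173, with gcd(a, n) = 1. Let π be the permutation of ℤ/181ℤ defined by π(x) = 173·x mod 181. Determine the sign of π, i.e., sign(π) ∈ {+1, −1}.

Trace 27: π^k(27) = [27, 146, 99, 113, 1, 173, 64] for k=0..6.
4 cycles of lengths [60, 60, 60, 1].
4 cycles on 181: each ℓ→(−1)^(ℓ−1), product (−1)^177 = -1.
Via Zolotarev, sign(π_{173}) = (173|181) = -1.

-1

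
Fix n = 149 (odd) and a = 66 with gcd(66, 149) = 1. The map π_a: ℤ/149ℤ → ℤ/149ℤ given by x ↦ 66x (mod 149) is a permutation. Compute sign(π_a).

-1

Trace 38: π^k(38) = [38, 124, 138, 19, 62, 69, 84] for k=0..6.
π_66 has 2 disjoint cycles with lengths [148, 1] on {0,…,148}.
149 − 2 = 147 transpositions; sign(π) = (−1)^147 = -1.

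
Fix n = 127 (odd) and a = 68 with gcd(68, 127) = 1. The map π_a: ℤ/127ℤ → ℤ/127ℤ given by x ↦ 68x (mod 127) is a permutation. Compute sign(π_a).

+1

Orbit of 1 under x↦68x: [1, 68, 52, 107, 37, 103, 19]… (length divides ord_127(68)).
Cycle type of π: 9×14 + 1; total 15 cycles.
Σ(ℓ_i−1) = 127−15 = 112; sign = (−1)^112 = +1.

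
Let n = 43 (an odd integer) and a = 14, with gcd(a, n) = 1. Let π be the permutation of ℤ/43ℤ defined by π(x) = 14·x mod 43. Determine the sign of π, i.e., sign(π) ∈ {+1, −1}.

+1

Start at x=36: 36 → 31 → 4 → 13 → 10 → 11 → 25 → … (one orbit).
Cycle type of π: 21×2 + 1; total 3 cycles.
n − c = 43 − 3 = 40; sign = (−1)^40 = +1.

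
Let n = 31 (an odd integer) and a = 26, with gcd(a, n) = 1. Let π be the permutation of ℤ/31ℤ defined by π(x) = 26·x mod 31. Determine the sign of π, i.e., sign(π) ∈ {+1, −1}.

-1

Orbit of 5 under x↦26x: [5, 6, 1, 26, 25, 30]… (length divides ord_31(26)).
The orbit structure of x ↦ 26x mod 31: 6 orbits of sizes [6, 6, 6, 6, 6, 1].
sign(π) = (−1)^{n − #cycles} = (−1)^{31−6} = (−1)^25 = -1.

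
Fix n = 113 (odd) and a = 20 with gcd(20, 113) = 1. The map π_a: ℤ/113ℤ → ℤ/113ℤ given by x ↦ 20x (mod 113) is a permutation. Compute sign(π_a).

Start at x=112: 112 → 93 → 52 → 23 → 8 → 47 → 36 → … (one orbit).
2 cycles of lengths [112, 1].
2 cycles on 113: each ℓ→(−1)^(ℓ−1), product (−1)^111 = -1.
Zolotarev: (20|113) = -1, matching the cycle-count sign.

-1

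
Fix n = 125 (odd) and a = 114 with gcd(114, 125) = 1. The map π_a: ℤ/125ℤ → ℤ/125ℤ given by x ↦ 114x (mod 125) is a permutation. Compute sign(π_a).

+1

Start at x=111: 111 → 29 → 56 → 9 → 26 → 89 → 21 → … (one orbit).
π_114 has 7 disjoint cycles with lengths [50, 50, 10, 10, 2, 2, 1] on {0,…,124}.
125 − 7 = 118 transpositions; sign(π) = (−1)^118 = +1.
Check: (114/125) = +1 by Zolotarev.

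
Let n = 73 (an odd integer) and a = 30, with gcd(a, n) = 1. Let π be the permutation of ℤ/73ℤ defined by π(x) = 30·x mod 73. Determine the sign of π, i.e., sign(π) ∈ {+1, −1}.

Trace 17: π^k(17) = [17, 72, 43, 49, 10, 8, 21] for k=0..6.
Cycle lengths of π_30 on ℤ/73ℤ: [24, 24, 24, 1]; 4 cycles in total.
n − c = 73 − 4 = 69; sign = (−1)^69 = -1.
Via Zolotarev, sign(π_{30}) = (30|73) = -1.

-1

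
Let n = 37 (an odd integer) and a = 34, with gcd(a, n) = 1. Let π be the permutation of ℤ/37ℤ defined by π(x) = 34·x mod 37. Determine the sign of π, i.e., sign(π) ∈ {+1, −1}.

Trace 26: π^k(26) = [26, 33, 12, 1, 34, 9, 10] for k=0..6.
π_34 has 5 disjoint cycles with lengths [9, 9, 9, 9, 1] on {0,…,36}.
5 cycles on 37: each ℓ→(−1)^(ℓ−1), product (−1)^32 = +1.

+1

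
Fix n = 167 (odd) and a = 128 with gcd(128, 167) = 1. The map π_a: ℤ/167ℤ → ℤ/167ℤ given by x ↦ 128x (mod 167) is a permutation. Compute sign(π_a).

Start at x=28: 28 → 77 → 3 → 50 → 54 → 65 → 137 → … (one orbit).
3 cycles of lengths [83, 83, 1].
n − c = 167 − 3 = 164; sign = (−1)^164 = +1.

+1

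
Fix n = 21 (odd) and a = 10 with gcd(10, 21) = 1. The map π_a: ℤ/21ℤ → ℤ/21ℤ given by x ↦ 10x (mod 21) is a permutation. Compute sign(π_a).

-1

Start at x=13: 13 → 4 → 19 → 1 → 10 → 16 → 13 (one orbit).
π_10 has 6 disjoint cycles with lengths [6, 6, 6, 1, 1, 1] on {0,…,20}.
sign(π) = (−1)^{n − #cycles} = (−1)^{21−6} = (−1)^15 = -1.
Zolotarev: (10|21) = -1, matching the cycle-count sign.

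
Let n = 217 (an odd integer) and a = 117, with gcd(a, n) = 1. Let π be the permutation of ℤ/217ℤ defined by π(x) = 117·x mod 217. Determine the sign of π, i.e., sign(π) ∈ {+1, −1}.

Start at x=18: 18 → 153 → 107 → 150 → 190 → 96 → 165 → … (one orbit).
9 cycles of lengths [30, 30, 30, 30, 30, 30, 30, 6, 1].
Σ(ℓ_i−1) = 217−9 = 208; sign = (−1)^208 = +1.

+1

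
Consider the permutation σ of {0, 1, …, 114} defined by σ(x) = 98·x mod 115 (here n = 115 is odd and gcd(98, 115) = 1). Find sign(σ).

Orbit of 49 under x↦98x: [49, 87, 16, 73, 24, 52, 36]… (length divides ord_115(98)).
Decompose π into cycles: lengths [44, 44, 11, 11, 4, 1] (6 cycles, including the fixed point 0).
115 − 6 = 109 transpositions; sign(π) = (−1)^109 = -1.

-1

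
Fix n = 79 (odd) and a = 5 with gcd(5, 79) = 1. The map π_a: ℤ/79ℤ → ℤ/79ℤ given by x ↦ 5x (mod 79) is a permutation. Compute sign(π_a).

Trace 11: π^k(11) = [11, 55, 38, 32, 2, 10, 50] for k=0..6.
3 cycles of lengths [39, 39, 1].
3 cycles on 79: each ℓ→(−1)^(ℓ−1), product (−1)^76 = +1.
Check: (5/79) = +1 by Zolotarev.

+1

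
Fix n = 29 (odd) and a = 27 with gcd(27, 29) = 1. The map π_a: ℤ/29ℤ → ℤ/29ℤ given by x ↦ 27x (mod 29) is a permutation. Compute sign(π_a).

-1

Start at x=19: 19 → 20 → 18 → 22 → 14 → 1 → 27 → … (one orbit).
Cycle lengths of π_27 on ℤ/29ℤ: [28, 1]; 2 cycles in total.
Σ(ℓ_i−1) = 29−2 = 27; sign = (−1)^27 = -1.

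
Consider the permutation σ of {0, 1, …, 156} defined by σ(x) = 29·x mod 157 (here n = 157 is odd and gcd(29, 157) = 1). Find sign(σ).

-1

Start at x=103: 103 → 4 → 116 → 67 → 59 → 141 → 7 → … (one orbit).
Cycle type of π: 52×3 + 1; total 4 cycles.
sign(π) = (−1)^{n − #cycles} = (−1)^{157−4} = (−1)^153 = -1.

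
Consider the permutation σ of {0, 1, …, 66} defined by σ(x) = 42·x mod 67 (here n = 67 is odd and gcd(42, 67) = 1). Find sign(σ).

Start at x=3: 3 → 59 → 66 → 25 → 45 → 14 → 52 → … (one orbit).
Cycle type of π: 22×3 + 1; total 4 cycles.
67 − 4 = 63 transpositions; sign(π) = (−1)^63 = -1.
Zolotarev: (42|67) = -1, matching the cycle-count sign.

-1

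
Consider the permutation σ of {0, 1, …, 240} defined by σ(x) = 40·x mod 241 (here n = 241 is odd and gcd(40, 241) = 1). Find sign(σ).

Orbit of 98 under x↦40x: [98, 64, 150, 216, 205, 6, 240]… (length divides ord_241(40)).
Cycle type of π: 20×12 + 1; total 13 cycles.
With 13 cycles on 241 points, sign = (−1)^{241−13} = +1.
Check: (40/241) = +1 by Zolotarev.

+1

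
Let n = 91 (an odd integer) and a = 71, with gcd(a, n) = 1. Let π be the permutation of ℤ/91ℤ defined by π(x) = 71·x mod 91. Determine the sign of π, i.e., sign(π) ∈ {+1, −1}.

Orbit of 71 under x↦71x: [71, 36, 8, 22, 15, 64, 85]… (length divides ord_91(71)).
The orbit structure of x ↦ 71x mod 91: 14 orbits of sizes [12, 12, 12, 12, 12, 12, 12, 1, 1, 1, 1, 1, 1, 1].
n − c = 91 − 14 = 77; sign = (−1)^77 = -1.
Zolotarev: (71|91) = -1, matching the cycle-count sign.

-1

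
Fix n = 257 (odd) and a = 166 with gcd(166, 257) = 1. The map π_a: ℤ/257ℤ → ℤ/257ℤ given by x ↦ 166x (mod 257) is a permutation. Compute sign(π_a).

Start at x=5: 5 → 59 → 28 → 22 → 54 → 226 → 251 → … (one orbit).
Cycle type of π: 256 + 1; total 2 cycles.
sign(π) = (−1)^{n − #cycles} = (−1)^{257−2} = (−1)^255 = -1.

-1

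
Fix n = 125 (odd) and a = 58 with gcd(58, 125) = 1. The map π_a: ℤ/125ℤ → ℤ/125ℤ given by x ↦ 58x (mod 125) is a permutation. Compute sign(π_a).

-1

Start at x=33: 33 → 39 → 12 → 71 → 118 → 94 → 77 → … (one orbit).
Cycle type of π: 100 + 20 + 4 + 1; total 4 cycles.
n − c = 125 − 4 = 121; sign = (−1)^121 = -1.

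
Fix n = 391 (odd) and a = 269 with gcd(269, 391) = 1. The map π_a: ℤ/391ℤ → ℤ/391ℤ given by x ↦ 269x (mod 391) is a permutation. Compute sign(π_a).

-1

Trace 200: π^k(200) = [200, 233, 117, 193, 305, 326, 110] for k=0..6.
Decompose π into cycles: lengths [176, 176, 16, 11, 11, 1] (6 cycles, including the fixed point 0).
n − c = 391 − 6 = 385; sign = (−1)^385 = -1.
Via Zolotarev, sign(π_{269}) = (269|391) = -1.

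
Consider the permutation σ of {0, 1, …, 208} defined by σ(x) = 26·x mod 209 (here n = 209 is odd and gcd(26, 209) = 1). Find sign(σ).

+1

Orbit of 20 under x↦26x: [20, 102, 144, 191, 159, 163, 58]… (length divides ord_209(26)).
Cycle type of π: 15×12 + 5×2 + 3×6 + 1; total 21 cycles.
209 − 21 = 188 transpositions; sign(π) = (−1)^188 = +1.
Via Zolotarev, sign(π_{26}) = (26|209) = +1.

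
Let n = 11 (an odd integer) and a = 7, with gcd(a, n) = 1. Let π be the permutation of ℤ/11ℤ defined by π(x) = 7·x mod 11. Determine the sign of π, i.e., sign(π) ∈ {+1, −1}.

-1

Trace 6: π^k(6) = [6, 9, 8, 1, 7, 5, 2] for k=0..6.
Cycle lengths of π_7 on ℤ/11ℤ: [10, 1]; 2 cycles in total.
2 cycles on 11: each ℓ→(−1)^(ℓ−1), product (−1)^9 = -1.
Zolotarev: (7|11) = -1, matching the cycle-count sign.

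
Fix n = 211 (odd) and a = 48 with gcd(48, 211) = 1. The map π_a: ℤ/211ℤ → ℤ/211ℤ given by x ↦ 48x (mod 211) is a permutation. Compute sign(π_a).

-1

Orbit of 105 under x↦48x: [105, 187, 114, 197, 172, 27, 30]… (length divides ord_211(48)).
Cycle type of π: 210 + 1; total 2 cycles.
2 cycles on 211: each ℓ→(−1)^(ℓ−1), product (−1)^209 = -1.
Check: (48/211) = -1 by Zolotarev.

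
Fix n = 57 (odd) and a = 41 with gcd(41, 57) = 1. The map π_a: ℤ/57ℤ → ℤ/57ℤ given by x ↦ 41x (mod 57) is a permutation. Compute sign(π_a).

Orbit of 50 under x↦41x: [50, 55, 32, 1, 41, 28, 8]… (length divides ord_57(41)).
Cycle type of π: 18×3 + 2 + 1; total 5 cycles.
With 5 cycles on 57 points, sign = (−1)^{57−5} = +1.
Check: (41/57) = +1 by Zolotarev.

+1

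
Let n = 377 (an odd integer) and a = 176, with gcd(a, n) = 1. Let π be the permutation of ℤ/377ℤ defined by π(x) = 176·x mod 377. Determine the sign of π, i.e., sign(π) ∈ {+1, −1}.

+1

Trace 46: π^k(46) = [46, 179, 213, 165, 11, 51, 305] for k=0..6.
The orbit structure of x ↦ 176x mod 377: 7 orbits of sizes [84, 84, 84, 84, 28, 12, 1].
7 cycles on 377: each ℓ→(−1)^(ℓ−1), product (−1)^370 = +1.
Check: (176/377) = +1 by Zolotarev.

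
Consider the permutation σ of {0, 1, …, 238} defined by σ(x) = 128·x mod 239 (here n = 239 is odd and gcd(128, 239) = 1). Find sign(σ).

Orbit of 166 under x↦128x: [166, 216, 163, 71, 6, 51, 75]… (length divides ord_239(128)).
15 cycles of lengths [17, 17, 17, 17, 17, 17, 17, 17, 17, 17, 17, 17, 17, 17, 1].
239 − 15 = 224 transpositions; sign(π) = (−1)^224 = +1.
(128|239)_J = +1 (Zolotarev's lemma cross-check).

+1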